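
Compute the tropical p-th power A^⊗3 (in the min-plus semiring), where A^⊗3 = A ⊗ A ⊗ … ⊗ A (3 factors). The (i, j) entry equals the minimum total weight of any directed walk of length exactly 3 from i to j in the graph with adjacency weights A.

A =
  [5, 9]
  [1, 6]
A^⊗3 =
  [15, 19]
  [11, 15]

Each entry (A^⊗3)_ij equals the minimum over all length-3 walks i = v_0 → v_1 → … → v_3 = j of Σ_t A[v_t][v_{t+1}]. For example, for (i, j) = (0, 1) we minimise over 4 possible intermediate vertex sequences; the minimum is 19, attained along the walk 0 → 0 → 0 → 1.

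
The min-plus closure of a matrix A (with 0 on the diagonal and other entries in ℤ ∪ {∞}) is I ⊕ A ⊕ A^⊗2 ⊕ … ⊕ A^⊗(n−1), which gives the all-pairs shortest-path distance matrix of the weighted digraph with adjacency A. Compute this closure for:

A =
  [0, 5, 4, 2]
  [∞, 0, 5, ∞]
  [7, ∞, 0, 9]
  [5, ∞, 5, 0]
Closure =
  [0, 5, 4, 2]
  [12, 0, 5, 14]
  [7, 12, 0, 9]
  [5, 10, 5, 0]

This is the Floyd-Warshall all-pairs shortest-path computation. For each intermediate vertex k = 0, 1, …, 3, update dist[i][j] ← min(dist[i][j], dist[i][k] + dist[k][j]). The final matrix gives, for each (i, j), the minimum total weight of any directed path from i to j (possibly empty when i = j).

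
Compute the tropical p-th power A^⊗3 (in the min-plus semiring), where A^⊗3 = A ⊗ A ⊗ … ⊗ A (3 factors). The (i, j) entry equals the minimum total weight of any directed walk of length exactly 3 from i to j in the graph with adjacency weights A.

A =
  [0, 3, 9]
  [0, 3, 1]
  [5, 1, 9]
A^⊗3 =
  [0, 3, 4]
  [0, 3, 3]
  [1, 3, 5]

Each entry (A^⊗3)_ij equals the minimum over all length-3 walks i = v_0 → v_1 → … → v_3 = j of Σ_t A[v_t][v_{t+1}]. For example, for (i, j) = (0, 2) we minimise over 9 possible intermediate vertex sequences; the minimum is 4, attained along the walk 0 → 0 → 1 → 2.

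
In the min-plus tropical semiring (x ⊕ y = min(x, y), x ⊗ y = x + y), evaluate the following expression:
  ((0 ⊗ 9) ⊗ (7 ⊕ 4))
((0 ⊗ 9) ⊗ (7 ⊕ 4)) = 13

Expand innermost to outermost. Recall ⊕ takes the minimum of its arguments and ⊗ takes their sum. Working out the expression ((0 ⊗ 9) ⊗ (7 ⊕ 4)) gives 13.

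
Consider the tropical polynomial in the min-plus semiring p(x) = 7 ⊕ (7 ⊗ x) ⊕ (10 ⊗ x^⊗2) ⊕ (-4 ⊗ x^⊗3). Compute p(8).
p(8) = 7

A tropical monomial a ⊗ x^⊗i evaluates to a + i · x. Evaluating each term at x = 8:
  Term 0 contributes 7 + 0 · 8 = 7
  Term 1 contributes 7 + 1 · 8 = 15
  Term 2 contributes 10 + 2 · 8 = 26
  Term 3 contributes -4 + 3 · 8 = 20
p(8) = ⊕ of these = min[7, 15, 26, 20] = 7.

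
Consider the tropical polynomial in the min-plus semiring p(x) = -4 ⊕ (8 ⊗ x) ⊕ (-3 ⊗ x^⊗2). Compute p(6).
p(6) = -4

A tropical monomial a ⊗ x^⊗i evaluates to a + i · x. Evaluating each term at x = 6:
  Term 0 contributes -4 + 0 · 6 = -4
  Term 1 contributes 8 + 1 · 6 = 14
  Term 2 contributes -3 + 2 · 6 = 9
p(6) = ⊕ of these = min[-4, 14, 9] = -4.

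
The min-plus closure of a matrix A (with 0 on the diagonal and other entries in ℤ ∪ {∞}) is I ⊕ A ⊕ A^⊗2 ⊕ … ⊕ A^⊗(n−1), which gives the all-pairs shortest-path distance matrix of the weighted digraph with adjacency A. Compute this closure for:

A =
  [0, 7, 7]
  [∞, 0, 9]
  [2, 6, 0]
Closure =
  [0, 7, 7]
  [11, 0, 9]
  [2, 6, 0]

This is the Floyd-Warshall all-pairs shortest-path computation. For each intermediate vertex k = 0, 1, …, 2, update dist[i][j] ← min(dist[i][j], dist[i][k] + dist[k][j]). The final matrix gives, for each (i, j), the minimum total weight of any directed path from i to j (possibly empty when i = j).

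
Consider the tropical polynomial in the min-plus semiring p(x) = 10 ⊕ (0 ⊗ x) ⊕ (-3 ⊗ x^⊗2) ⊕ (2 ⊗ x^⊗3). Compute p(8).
p(8) = 8

A tropical monomial a ⊗ x^⊗i evaluates to a + i · x. Evaluating each term at x = 8:
  Term 0 contributes 10 + 0 · 8 = 10
  Term 1 contributes 0 + 1 · 8 = 8
  Term 2 contributes -3 + 2 · 8 = 13
  Term 3 contributes 2 + 3 · 8 = 26
p(8) = ⊕ of these = min[10, 8, 13, 26] = 8.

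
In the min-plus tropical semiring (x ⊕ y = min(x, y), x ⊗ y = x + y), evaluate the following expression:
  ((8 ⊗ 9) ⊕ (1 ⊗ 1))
((8 ⊗ 9) ⊕ (1 ⊗ 1)) = 2

Expand innermost to outermost. Recall ⊕ takes the minimum of its arguments and ⊗ takes their sum. Working out the expression ((8 ⊗ 9) ⊕ (1 ⊗ 1)) gives 2.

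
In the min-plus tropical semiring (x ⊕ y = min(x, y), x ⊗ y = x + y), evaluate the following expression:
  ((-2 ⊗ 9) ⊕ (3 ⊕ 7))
((-2 ⊗ 9) ⊕ (3 ⊕ 7)) = 3

Expand innermost to outermost. Recall ⊕ takes the minimum of its arguments and ⊗ takes their sum. Working out the expression ((-2 ⊗ 9) ⊕ (3 ⊕ 7)) gives 3.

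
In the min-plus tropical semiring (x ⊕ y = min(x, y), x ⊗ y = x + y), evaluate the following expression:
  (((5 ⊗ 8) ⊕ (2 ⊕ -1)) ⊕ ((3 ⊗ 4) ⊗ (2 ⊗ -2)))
(((5 ⊗ 8) ⊕ (2 ⊕ -1)) ⊕ ((3 ⊗ 4) ⊗ (2 ⊗ -2))) = -1

Expand innermost to outermost. Recall ⊕ takes the minimum of its arguments and ⊗ takes their sum. Working out the expression (((5 ⊗ 8) ⊕ (2 ⊕ -1)) ⊕ ((3 ⊗ 4) ⊗ (2 ⊗ -2))) gives -1.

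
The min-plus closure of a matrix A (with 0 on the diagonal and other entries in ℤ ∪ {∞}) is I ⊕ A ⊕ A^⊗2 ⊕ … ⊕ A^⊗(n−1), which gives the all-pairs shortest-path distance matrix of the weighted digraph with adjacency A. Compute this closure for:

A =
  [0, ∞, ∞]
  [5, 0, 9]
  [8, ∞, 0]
Closure =
  [0, ∞, ∞]
  [5, 0, 9]
  [8, ∞, 0]

This is the Floyd-Warshall all-pairs shortest-path computation. For each intermediate vertex k = 0, 1, …, 2, update dist[i][j] ← min(dist[i][j], dist[i][k] + dist[k][j]). The final matrix gives, for each (i, j), the minimum total weight of any directed path from i to j (possibly empty when i = j).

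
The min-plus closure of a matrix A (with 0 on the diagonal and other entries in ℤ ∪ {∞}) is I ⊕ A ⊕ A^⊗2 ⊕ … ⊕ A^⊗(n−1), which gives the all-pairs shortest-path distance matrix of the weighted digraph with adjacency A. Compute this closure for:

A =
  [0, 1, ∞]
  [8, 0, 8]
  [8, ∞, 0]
Closure =
  [0, 1, 9]
  [8, 0, 8]
  [8, 9, 0]

This is the Floyd-Warshall all-pairs shortest-path computation. For each intermediate vertex k = 0, 1, …, 2, update dist[i][j] ← min(dist[i][j], dist[i][k] + dist[k][j]). The final matrix gives, for each (i, j), the minimum total weight of any directed path from i to j (possibly empty when i = j).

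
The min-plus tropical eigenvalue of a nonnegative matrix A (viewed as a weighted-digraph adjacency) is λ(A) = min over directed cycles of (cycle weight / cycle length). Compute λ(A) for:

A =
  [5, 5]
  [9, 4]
λ(A) = 4

Enumerate directed cycles and compute their means (weight / length). Sample:
  cycle 0 → 0: weight = 5, length = 1, mean = 5/1 ≈ 5.000
  cycle 1 → 1: weight = 4, length = 1, mean = 4/1 ≈ 4.000
  cycle 0 → 1 → 0: weight = 14, length = 2, mean = 14/2 ≈ 7.000
  cycle 1 → 0 → 1: weight = 14, length = 2, mean = 14/2 ≈ 7.000
Minimum mean = 4.000, attained e.g. along the cycle 1 → 1 with weight 4 and length 1. So λ(A) = 4/1 = 4.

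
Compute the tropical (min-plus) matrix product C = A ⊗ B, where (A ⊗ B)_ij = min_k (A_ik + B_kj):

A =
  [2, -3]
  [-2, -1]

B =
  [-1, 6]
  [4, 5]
A ⊗ B =
  [1, 2]
  [-3, 4]

Apply the min-plus product entry-by-entry:
  C[0][0] = min over k of (A[0][0] + B[0][0] = 2 + -1 = 1, A[0][1] + B[1][0] = -3 + 4 = 1) = 1 (attained at k = 0)
  C[0][1] = min over k of (A[0][0] + B[0][1] = 2 + 6 = 8, A[0][1] + B[1][1] = -3 + 5 = 2) = 2 (attained at k = 1)
  C[1][0] = min over k of (A[1][0] + B[0][0] = -2 + -1 = -3, A[1][1] + B[1][0] = -1 + 4 = 3) = -3 (attained at k = 0)
  C[1][1] = min over k of (A[1][0] + B[0][1] = -2 + 6 = 4, A[1][1] + B[1][1] = -1 + 5 = 4) = 4 (attained at k = 0)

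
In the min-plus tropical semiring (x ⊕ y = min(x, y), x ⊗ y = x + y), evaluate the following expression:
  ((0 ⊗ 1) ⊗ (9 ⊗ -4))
((0 ⊗ 1) ⊗ (9 ⊗ -4)) = 6

Expand innermost to outermost. Recall ⊕ takes the minimum of its arguments and ⊗ takes their sum. Working out the expression ((0 ⊗ 1) ⊗ (9 ⊗ -4)) gives 6.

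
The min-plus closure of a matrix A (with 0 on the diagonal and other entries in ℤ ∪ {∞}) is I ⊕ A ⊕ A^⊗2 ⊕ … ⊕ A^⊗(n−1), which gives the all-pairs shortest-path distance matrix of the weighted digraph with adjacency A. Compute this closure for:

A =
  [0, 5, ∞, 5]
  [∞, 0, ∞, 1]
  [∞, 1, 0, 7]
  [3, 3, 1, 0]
Closure =
  [0, 5, 6, 5]
  [4, 0, 2, 1]
  [5, 1, 0, 2]
  [3, 2, 1, 0]

This is the Floyd-Warshall all-pairs shortest-path computation. For each intermediate vertex k = 0, 1, …, 3, update dist[i][j] ← min(dist[i][j], dist[i][k] + dist[k][j]). The final matrix gives, for each (i, j), the minimum total weight of any directed path from i to j (possibly empty when i = j).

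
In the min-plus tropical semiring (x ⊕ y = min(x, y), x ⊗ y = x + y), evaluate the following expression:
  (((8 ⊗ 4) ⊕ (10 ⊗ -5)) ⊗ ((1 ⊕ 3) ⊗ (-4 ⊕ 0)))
(((8 ⊗ 4) ⊕ (10 ⊗ -5)) ⊗ ((1 ⊕ 3) ⊗ (-4 ⊕ 0))) = 2

Expand innermost to outermost. Recall ⊕ takes the minimum of its arguments and ⊗ takes their sum. Working out the expression (((8 ⊗ 4) ⊕ (10 ⊗ -5)) ⊗ ((1 ⊕ 3) ⊗ (-4 ⊕ 0))) gives 2.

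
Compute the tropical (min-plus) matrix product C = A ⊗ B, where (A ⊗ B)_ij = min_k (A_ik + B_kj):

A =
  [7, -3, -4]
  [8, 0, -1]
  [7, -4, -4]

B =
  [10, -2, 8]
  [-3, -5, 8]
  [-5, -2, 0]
A ⊗ B =
  [-9, -8, -4]
  [-6, -5, -1]
  [-9, -9, -4]

Apply the min-plus product entry-by-entry:
  C[0][0] = min over k of (A[0][0] + B[0][0] = 7 + 10 = 17, A[0][1] + B[1][0] = -3 + -3 = -6, A[0][2] + B[2][0] = -4 + -5 = -9) = -9 (attained at k = 2)
  C[0][1] = min over k of (A[0][0] + B[0][1] = 7 + -2 = 5, A[0][1] + B[1][1] = -3 + -5 = -8, A[0][2] + B[2][1] = -4 + -2 = -6) = -8 (attained at k = 1)
  C[0][2] = min over k of (A[0][0] + B[0][2] = 7 + 8 = 15, A[0][1] + B[1][2] = -3 + 8 = 5, A[0][2] + B[2][2] = -4 + 0 = -4) = -4 (attained at k = 2)
  C[1][0] = min over k of (A[1][0] + B[0][0] = 8 + 10 = 18, A[1][1] + B[1][0] = 0 + -3 = -3, A[1][2] + B[2][0] = -1 + -5 = -6) = -6 (attained at k = 2)
  C[1][1] = min over k of (A[1][0] + B[0][1] = 8 + -2 = 6, A[1][1] + B[1][1] = 0 + -5 = -5, A[1][2] + B[2][1] = -1 + -2 = -3) = -5 (attained at k = 1)
  C[1][2] = min over k of (A[1][0] + B[0][2] = 8 + 8 = 16, A[1][1] + B[1][2] = 0 + 8 = 8, A[1][2] + B[2][2] = -1 + 0 = -1) = -1 (attained at k = 2)
  C[2][0] = min over k of (A[2][0] + B[0][0] = 7 + 10 = 17, A[2][1] + B[1][0] = -4 + -3 = -7, A[2][2] + B[2][0] = -4 + -5 = -9) = -9 (attained at k = 2)
  C[2][1] = min over k of (A[2][0] + B[0][1] = 7 + -2 = 5, A[2][1] + B[1][1] = -4 + -5 = -9, A[2][2] + B[2][1] = -4 + -2 = -6) = -9 (attained at k = 1)
  C[2][2] = min over k of (A[2][0] + B[0][2] = 7 + 8 = 15, A[2][1] + B[1][2] = -4 + 8 = 4, A[2][2] + B[2][2] = -4 + 0 = -4) = -4 (attained at k = 2)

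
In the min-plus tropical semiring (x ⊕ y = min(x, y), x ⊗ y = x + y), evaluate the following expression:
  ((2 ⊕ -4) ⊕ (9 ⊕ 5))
((2 ⊕ -4) ⊕ (9 ⊕ 5)) = -4

Expand innermost to outermost. Recall ⊕ takes the minimum of its arguments and ⊗ takes their sum. Working out the expression ((2 ⊕ -4) ⊕ (9 ⊕ 5)) gives -4.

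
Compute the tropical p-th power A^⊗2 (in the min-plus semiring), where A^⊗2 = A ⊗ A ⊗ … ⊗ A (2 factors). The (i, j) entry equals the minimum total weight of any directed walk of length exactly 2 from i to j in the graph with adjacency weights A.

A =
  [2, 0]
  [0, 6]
A^⊗2 =
  [0, 2]
  [2, 0]

Each entry (A^⊗2)_ij equals the minimum over all length-2 walks i = v_0 → v_1 → … → v_2 = j of Σ_t A[v_t][v_{t+1}]. For example, for (i, j) = (0, 1) we minimise over 2 possible intermediate vertex sequences; the minimum is 2, attained along the walk 0 → 0 → 1.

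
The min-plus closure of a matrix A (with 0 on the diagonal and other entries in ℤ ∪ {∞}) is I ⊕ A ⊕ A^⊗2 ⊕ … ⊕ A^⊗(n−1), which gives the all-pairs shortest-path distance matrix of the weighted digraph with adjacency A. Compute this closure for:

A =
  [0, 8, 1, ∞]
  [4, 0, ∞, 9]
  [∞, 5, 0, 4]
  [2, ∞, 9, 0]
Closure =
  [0, 6, 1, 5]
  [4, 0, 5, 9]
  [6, 5, 0, 4]
  [2, 8, 3, 0]

This is the Floyd-Warshall all-pairs shortest-path computation. For each intermediate vertex k = 0, 1, …, 3, update dist[i][j] ← min(dist[i][j], dist[i][k] + dist[k][j]). The final matrix gives, for each (i, j), the minimum total weight of any directed path from i to j (possibly empty when i = j).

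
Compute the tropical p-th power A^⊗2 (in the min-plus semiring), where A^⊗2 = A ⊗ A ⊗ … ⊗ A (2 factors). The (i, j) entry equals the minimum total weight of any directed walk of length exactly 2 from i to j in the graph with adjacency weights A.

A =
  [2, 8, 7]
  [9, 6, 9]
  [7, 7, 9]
A^⊗2 =
  [4, 10, 9]
  [11, 12, 15]
  [9, 13, 14]

Each entry (A^⊗2)_ij equals the minimum over all length-2 walks i = v_0 → v_1 → … → v_2 = j of Σ_t A[v_t][v_{t+1}]. For example, for (i, j) = (0, 2) we minimise over 3 possible intermediate vertex sequences; the minimum is 9, attained along the walk 0 → 0 → 2.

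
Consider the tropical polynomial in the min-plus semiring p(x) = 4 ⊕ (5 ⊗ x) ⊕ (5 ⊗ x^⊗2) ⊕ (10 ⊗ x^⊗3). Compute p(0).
p(0) = 4

A tropical monomial a ⊗ x^⊗i evaluates to a + i · x. Evaluating each term at x = 0:
  Term 0 contributes 4 + 0 · 0 = 4
  Term 1 contributes 5 + 1 · 0 = 5
  Term 2 contributes 5 + 2 · 0 = 5
  Term 3 contributes 10 + 3 · 0 = 10
p(0) = ⊕ of these = min[4, 5, 5, 10] = 4.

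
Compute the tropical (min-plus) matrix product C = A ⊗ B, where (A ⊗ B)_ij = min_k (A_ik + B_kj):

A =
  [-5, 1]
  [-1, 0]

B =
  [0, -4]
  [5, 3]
A ⊗ B =
  [-5, -9]
  [-1, -5]

Apply the min-plus product entry-by-entry:
  C[0][0] = min over k of (A[0][0] + B[0][0] = -5 + 0 = -5, A[0][1] + B[1][0] = 1 + 5 = 6) = -5 (attained at k = 0)
  C[0][1] = min over k of (A[0][0] + B[0][1] = -5 + -4 = -9, A[0][1] + B[1][1] = 1 + 3 = 4) = -9 (attained at k = 0)
  C[1][0] = min over k of (A[1][0] + B[0][0] = -1 + 0 = -1, A[1][1] + B[1][0] = 0 + 5 = 5) = -1 (attained at k = 0)
  C[1][1] = min over k of (A[1][0] + B[0][1] = -1 + -4 = -5, A[1][1] + B[1][1] = 0 + 3 = 3) = -5 (attained at k = 0)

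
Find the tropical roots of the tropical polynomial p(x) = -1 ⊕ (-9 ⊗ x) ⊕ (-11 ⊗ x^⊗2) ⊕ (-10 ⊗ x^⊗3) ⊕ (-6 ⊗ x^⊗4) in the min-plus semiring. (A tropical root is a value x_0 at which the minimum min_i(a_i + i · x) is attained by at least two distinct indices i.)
Roots: {-4, -1, 2, 8}

Each tropical root is a break point of the lower envelope of the lines y = a_i + i · x (there are 5 lines, with slopes 0, 1, ..., 4). Only the lines that attain the minimum somewhere contribute to roots; other lines are dominated. Here the surviving (envelope) indices are i = 4, i = 3, i = 2, i = 1, i = 0.
Intersections between consecutive envelope lines give the roots: for adjacent envelope indices i < j the intersection is x = (a_i − a_j) / (j − i). Reading off the sorted break points: {-4, -1, 2, 8}.
Verification: at each break x_0, at least two indices attain the minimum of min_i(a_i + i · x_0).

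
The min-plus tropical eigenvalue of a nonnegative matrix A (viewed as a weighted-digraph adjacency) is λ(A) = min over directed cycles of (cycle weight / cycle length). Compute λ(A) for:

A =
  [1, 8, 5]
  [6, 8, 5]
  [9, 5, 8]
λ(A) = 1

Enumerate directed cycles and compute their means (weight / length). Sample:
  cycle 0 → 0: weight = 1, length = 1, mean = 1/1 ≈ 1.000
  cycle 1 → 1: weight = 8, length = 1, mean = 8/1 ≈ 8.000
  cycle 2 → 2: weight = 8, length = 1, mean = 8/1 ≈ 8.000
  cycle 0 → 1 → 0: weight = 14, length = 2, mean = 14/2 ≈ 7.000
  cycle 0 → 2 → 0: weight = 14, length = 2, mean = 14/2 ≈ 7.000
  cycle 1 → 0 → 1: weight = 14, length = 2, mean = 14/2 ≈ 7.000
Minimum mean = 1.000, attained e.g. along the cycle 0 → 0 with weight 1 and length 1. So λ(A) = 1/1 = 1.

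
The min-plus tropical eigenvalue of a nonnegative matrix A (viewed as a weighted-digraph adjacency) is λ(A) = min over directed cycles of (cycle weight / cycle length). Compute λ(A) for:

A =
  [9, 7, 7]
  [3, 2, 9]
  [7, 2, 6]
λ(A) = 2

Enumerate directed cycles and compute their means (weight / length). Sample:
  cycle 0 → 0: weight = 9, length = 1, mean = 9/1 ≈ 9.000
  cycle 1 → 1: weight = 2, length = 1, mean = 2/1 ≈ 2.000
  cycle 2 → 2: weight = 6, length = 1, mean = 6/1 ≈ 6.000
  cycle 0 → 1 → 0: weight = 10, length = 2, mean = 10/2 ≈ 5.000
  cycle 0 → 2 → 0: weight = 14, length = 2, mean = 14/2 ≈ 7.000
  cycle 1 → 0 → 1: weight = 10, length = 2, mean = 10/2 ≈ 5.000
Minimum mean = 2.000, attained e.g. along the cycle 1 → 1 with weight 2 and length 1. So λ(A) = 2/1 = 2.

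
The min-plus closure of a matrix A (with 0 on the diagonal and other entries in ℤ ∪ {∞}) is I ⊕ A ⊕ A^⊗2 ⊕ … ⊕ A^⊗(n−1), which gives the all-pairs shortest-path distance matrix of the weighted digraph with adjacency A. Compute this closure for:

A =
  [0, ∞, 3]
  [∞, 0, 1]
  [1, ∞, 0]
Closure =
  [0, ∞, 3]
  [2, 0, 1]
  [1, ∞, 0]

This is the Floyd-Warshall all-pairs shortest-path computation. For each intermediate vertex k = 0, 1, …, 2, update dist[i][j] ← min(dist[i][j], dist[i][k] + dist[k][j]). The final matrix gives, for each (i, j), the minimum total weight of any directed path from i to j (possibly empty when i = j).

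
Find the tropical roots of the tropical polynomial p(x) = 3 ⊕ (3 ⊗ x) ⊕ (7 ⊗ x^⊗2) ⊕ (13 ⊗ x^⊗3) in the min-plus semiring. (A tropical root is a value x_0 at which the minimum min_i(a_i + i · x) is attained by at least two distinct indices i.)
Roots: {-6, -4, 0}

Each tropical root is a break point of the lower envelope of the lines y = a_i + i · x (there are 4 lines, with slopes 0, 1, ..., 3). Only the lines that attain the minimum somewhere contribute to roots; other lines are dominated. Here the surviving (envelope) indices are i = 3, i = 2, i = 1, i = 0.
Intersections between consecutive envelope lines give the roots: for adjacent envelope indices i < j the intersection is x = (a_i − a_j) / (j − i). Reading off the sorted break points: {-6, -4, 0}.
Verification: at each break x_0, at least two indices attain the minimum of min_i(a_i + i · x_0).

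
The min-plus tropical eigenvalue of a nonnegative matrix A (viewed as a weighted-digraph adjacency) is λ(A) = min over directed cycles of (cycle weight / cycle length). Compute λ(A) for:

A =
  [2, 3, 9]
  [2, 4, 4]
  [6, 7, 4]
λ(A) = 2

Enumerate directed cycles and compute their means (weight / length). Sample:
  cycle 0 → 0: weight = 2, length = 1, mean = 2/1 ≈ 2.000
  cycle 1 → 1: weight = 4, length = 1, mean = 4/1 ≈ 4.000
  cycle 2 → 2: weight = 4, length = 1, mean = 4/1 ≈ 4.000
  cycle 0 → 1 → 0: weight = 5, length = 2, mean = 5/2 ≈ 2.500
  cycle 0 → 2 → 0: weight = 15, length = 2, mean = 15/2 ≈ 7.500
  cycle 1 → 0 → 1: weight = 5, length = 2, mean = 5/2 ≈ 2.500
Minimum mean = 2.000, attained e.g. along the cycle 0 → 0 with weight 2 and length 1. So λ(A) = 2/1 = 2.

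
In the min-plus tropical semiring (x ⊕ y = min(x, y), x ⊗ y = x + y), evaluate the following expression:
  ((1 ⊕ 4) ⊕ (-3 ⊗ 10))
((1 ⊕ 4) ⊕ (-3 ⊗ 10)) = 1

Expand innermost to outermost. Recall ⊕ takes the minimum of its arguments and ⊗ takes their sum. Working out the expression ((1 ⊕ 4) ⊕ (-3 ⊗ 10)) gives 1.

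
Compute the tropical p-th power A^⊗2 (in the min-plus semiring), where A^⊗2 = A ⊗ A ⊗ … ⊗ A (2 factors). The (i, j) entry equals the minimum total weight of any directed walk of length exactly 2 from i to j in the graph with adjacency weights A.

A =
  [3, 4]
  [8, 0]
A^⊗2 =
  [6, 4]
  [8, 0]

Each entry (A^⊗2)_ij equals the minimum over all length-2 walks i = v_0 → v_1 → … → v_2 = j of Σ_t A[v_t][v_{t+1}]. For example, for (i, j) = (0, 1) we minimise over 2 possible intermediate vertex sequences; the minimum is 4, attained along the walk 0 → 1 → 1.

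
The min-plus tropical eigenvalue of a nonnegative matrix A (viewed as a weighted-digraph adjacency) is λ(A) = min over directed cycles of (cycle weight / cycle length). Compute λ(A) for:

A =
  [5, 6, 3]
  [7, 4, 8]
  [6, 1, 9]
λ(A) = 11/3

Enumerate directed cycles and compute their means (weight / length). Sample:
  cycle 0 → 0: weight = 5, length = 1, mean = 5/1 ≈ 5.000
  cycle 1 → 1: weight = 4, length = 1, mean = 4/1 ≈ 4.000
  cycle 2 → 2: weight = 9, length = 1, mean = 9/1 ≈ 9.000
  cycle 0 → 1 → 0: weight = 13, length = 2, mean = 13/2 ≈ 6.500
  cycle 0 → 2 → 0: weight = 9, length = 2, mean = 9/2 ≈ 4.500
  cycle 1 → 0 → 1: weight = 13, length = 2, mean = 13/2 ≈ 6.500
Minimum mean = 3.667, attained e.g. along the cycle 0 → 2 → 1 → 0 with weight 11 and length 3. So λ(A) = 11/3 = 11/3.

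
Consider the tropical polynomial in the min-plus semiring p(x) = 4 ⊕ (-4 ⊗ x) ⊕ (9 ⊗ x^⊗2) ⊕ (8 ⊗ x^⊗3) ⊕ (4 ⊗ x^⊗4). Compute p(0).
p(0) = -4

A tropical monomial a ⊗ x^⊗i evaluates to a + i · x. Evaluating each term at x = 0:
  Term 0 contributes 4 + 0 · 0 = 4
  Term 1 contributes -4 + 1 · 0 = -4
  Term 2 contributes 9 + 2 · 0 = 9
  Term 3 contributes 8 + 3 · 0 = 8
  Term 4 contributes 4 + 4 · 0 = 4
p(0) = ⊕ of these = min[4, -4, 9, 8, 4] = -4.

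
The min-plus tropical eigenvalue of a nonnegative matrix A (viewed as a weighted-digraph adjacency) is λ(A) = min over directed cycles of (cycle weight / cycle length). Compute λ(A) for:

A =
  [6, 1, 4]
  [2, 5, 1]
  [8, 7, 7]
λ(A) = 3/2

Enumerate directed cycles and compute their means (weight / length). Sample:
  cycle 0 → 0: weight = 6, length = 1, mean = 6/1 ≈ 6.000
  cycle 1 → 1: weight = 5, length = 1, mean = 5/1 ≈ 5.000
  cycle 2 → 2: weight = 7, length = 1, mean = 7/1 ≈ 7.000
  cycle 0 → 1 → 0: weight = 3, length = 2, mean = 3/2 ≈ 1.500
  cycle 0 → 2 → 0: weight = 12, length = 2, mean = 12/2 ≈ 6.000
  cycle 1 → 0 → 1: weight = 3, length = 2, mean = 3/2 ≈ 1.500
Minimum mean = 1.500, attained e.g. along the cycle 0 → 1 → 0 with weight 3 and length 2. So λ(A) = 3/2 = 3/2.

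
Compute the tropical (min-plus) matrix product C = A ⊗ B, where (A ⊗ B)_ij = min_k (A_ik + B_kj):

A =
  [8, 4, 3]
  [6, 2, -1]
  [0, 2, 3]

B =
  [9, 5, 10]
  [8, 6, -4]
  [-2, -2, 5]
A ⊗ B =
  [1, 1, 0]
  [-3, -3, -2]
  [1, 1, -2]

Apply the min-plus product entry-by-entry:
  C[0][0] = min over k of (A[0][0] + B[0][0] = 8 + 9 = 17, A[0][1] + B[1][0] = 4 + 8 = 12, A[0][2] + B[2][0] = 3 + -2 = 1) = 1 (attained at k = 2)
  C[0][1] = min over k of (A[0][0] + B[0][1] = 8 + 5 = 13, A[0][1] + B[1][1] = 4 + 6 = 10, A[0][2] + B[2][1] = 3 + -2 = 1) = 1 (attained at k = 2)
  C[0][2] = min over k of (A[0][0] + B[0][2] = 8 + 10 = 18, A[0][1] + B[1][2] = 4 + -4 = 0, A[0][2] + B[2][2] = 3 + 5 = 8) = 0 (attained at k = 1)
  C[1][0] = min over k of (A[1][0] + B[0][0] = 6 + 9 = 15, A[1][1] + B[1][0] = 2 + 8 = 10, A[1][2] + B[2][0] = -1 + -2 = -3) = -3 (attained at k = 2)
  C[1][1] = min over k of (A[1][0] + B[0][1] = 6 + 5 = 11, A[1][1] + B[1][1] = 2 + 6 = 8, A[1][2] + B[2][1] = -1 + -2 = -3) = -3 (attained at k = 2)
  C[1][2] = min over k of (A[1][0] + B[0][2] = 6 + 10 = 16, A[1][1] + B[1][2] = 2 + -4 = -2, A[1][2] + B[2][2] = -1 + 5 = 4) = -2 (attained at k = 1)
  C[2][0] = min over k of (A[2][0] + B[0][0] = 0 + 9 = 9, A[2][1] + B[1][0] = 2 + 8 = 10, A[2][2] + B[2][0] = 3 + -2 = 1) = 1 (attained at k = 2)
  C[2][1] = min over k of (A[2][0] + B[0][1] = 0 + 5 = 5, A[2][1] + B[1][1] = 2 + 6 = 8, A[2][2] + B[2][1] = 3 + -2 = 1) = 1 (attained at k = 2)
  C[2][2] = min over k of (A[2][0] + B[0][2] = 0 + 10 = 10, A[2][1] + B[1][2] = 2 + -4 = -2, A[2][2] + B[2][2] = 3 + 5 = 8) = -2 (attained at k = 1)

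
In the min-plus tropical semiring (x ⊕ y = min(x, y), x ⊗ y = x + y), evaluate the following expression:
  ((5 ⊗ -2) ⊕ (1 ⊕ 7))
((5 ⊗ -2) ⊕ (1 ⊕ 7)) = 1

Expand innermost to outermost. Recall ⊕ takes the minimum of its arguments and ⊗ takes their sum. Working out the expression ((5 ⊗ -2) ⊕ (1 ⊕ 7)) gives 1.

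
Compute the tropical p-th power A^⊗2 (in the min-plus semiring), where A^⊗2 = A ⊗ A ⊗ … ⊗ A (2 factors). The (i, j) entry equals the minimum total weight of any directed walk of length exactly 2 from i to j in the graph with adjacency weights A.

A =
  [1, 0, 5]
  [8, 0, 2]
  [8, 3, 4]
A^⊗2 =
  [2, 0, 2]
  [8, 0, 2]
  [9, 3, 5]

Each entry (A^⊗2)_ij equals the minimum over all length-2 walks i = v_0 → v_1 → … → v_2 = j of Σ_t A[v_t][v_{t+1}]. For example, for (i, j) = (0, 2) we minimise over 3 possible intermediate vertex sequences; the minimum is 2, attained along the walk 0 → 1 → 2.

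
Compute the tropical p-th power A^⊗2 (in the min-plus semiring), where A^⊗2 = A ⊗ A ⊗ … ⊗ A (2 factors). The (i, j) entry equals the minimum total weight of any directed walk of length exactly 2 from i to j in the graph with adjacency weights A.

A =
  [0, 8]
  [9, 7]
A^⊗2 =
  [0, 8]
  [9, 14]

Each entry (A^⊗2)_ij equals the minimum over all length-2 walks i = v_0 → v_1 → … → v_2 = j of Σ_t A[v_t][v_{t+1}]. For example, for (i, j) = (0, 1) we minimise over 2 possible intermediate vertex sequences; the minimum is 8, attained along the walk 0 → 0 → 1.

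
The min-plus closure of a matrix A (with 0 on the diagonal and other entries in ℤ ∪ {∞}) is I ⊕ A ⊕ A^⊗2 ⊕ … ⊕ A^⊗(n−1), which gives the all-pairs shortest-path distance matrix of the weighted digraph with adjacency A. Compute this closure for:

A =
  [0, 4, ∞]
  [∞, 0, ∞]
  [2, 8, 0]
Closure =
  [0, 4, ∞]
  [∞, 0, ∞]
  [2, 6, 0]

This is the Floyd-Warshall all-pairs shortest-path computation. For each intermediate vertex k = 0, 1, …, 2, update dist[i][j] ← min(dist[i][j], dist[i][k] + dist[k][j]). The final matrix gives, for each (i, j), the minimum total weight of any directed path from i to j (possibly empty when i = j).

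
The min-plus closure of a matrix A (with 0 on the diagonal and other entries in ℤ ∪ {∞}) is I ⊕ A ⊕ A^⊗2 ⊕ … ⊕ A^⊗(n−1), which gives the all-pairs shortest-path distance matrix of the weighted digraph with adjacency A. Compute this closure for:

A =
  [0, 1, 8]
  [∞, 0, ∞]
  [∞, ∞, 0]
Closure =
  [0, 1, 8]
  [∞, 0, ∞]
  [∞, ∞, 0]

This is the Floyd-Warshall all-pairs shortest-path computation. For each intermediate vertex k = 0, 1, …, 2, update dist[i][j] ← min(dist[i][j], dist[i][k] + dist[k][j]). The final matrix gives, for each (i, j), the minimum total weight of any directed path from i to j (possibly empty when i = j).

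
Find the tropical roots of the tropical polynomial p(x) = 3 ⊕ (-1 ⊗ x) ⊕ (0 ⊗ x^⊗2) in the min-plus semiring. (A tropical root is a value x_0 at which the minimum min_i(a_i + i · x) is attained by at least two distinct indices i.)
Roots: {-1, 4}

Each tropical root is a break point of the lower envelope of the lines y = a_i + i · x (there are 3 lines, with slopes 0, 1, ..., 2). Only the lines that attain the minimum somewhere contribute to roots; other lines are dominated. Here the surviving (envelope) indices are i = 2, i = 1, i = 0.
Intersections between consecutive envelope lines give the roots: for adjacent envelope indices i < j the intersection is x = (a_i − a_j) / (j − i). Reading off the sorted break points: {-1, 4}.
Verification: at each break x_0, at least two indices attain the minimum of min_i(a_i + i · x_0).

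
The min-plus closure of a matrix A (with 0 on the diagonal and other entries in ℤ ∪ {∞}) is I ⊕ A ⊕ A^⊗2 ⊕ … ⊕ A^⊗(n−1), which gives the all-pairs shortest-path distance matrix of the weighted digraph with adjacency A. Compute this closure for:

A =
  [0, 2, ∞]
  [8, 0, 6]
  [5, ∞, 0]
Closure =
  [0, 2, 8]
  [8, 0, 6]
  [5, 7, 0]

This is the Floyd-Warshall all-pairs shortest-path computation. For each intermediate vertex k = 0, 1, …, 2, update dist[i][j] ← min(dist[i][j], dist[i][k] + dist[k][j]). The final matrix gives, for each (i, j), the minimum total weight of any directed path from i to j (possibly empty when i = j).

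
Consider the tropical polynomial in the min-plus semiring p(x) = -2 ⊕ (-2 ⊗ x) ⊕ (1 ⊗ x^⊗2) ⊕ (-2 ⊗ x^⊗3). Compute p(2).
p(2) = -2

A tropical monomial a ⊗ x^⊗i evaluates to a + i · x. Evaluating each term at x = 2:
  Term 0 contributes -2 + 0 · 2 = -2
  Term 1 contributes -2 + 1 · 2 = 0
  Term 2 contributes 1 + 2 · 2 = 5
  Term 3 contributes -2 + 3 · 2 = 4
p(2) = ⊕ of these = min[-2, 0, 5, 4] = -2.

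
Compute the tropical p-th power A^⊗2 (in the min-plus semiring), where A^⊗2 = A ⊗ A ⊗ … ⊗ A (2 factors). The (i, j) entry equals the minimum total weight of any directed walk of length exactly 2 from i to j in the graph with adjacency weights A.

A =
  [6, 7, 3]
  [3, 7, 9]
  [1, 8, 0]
A^⊗2 =
  [4, 11, 3]
  [9, 10, 6]
  [1, 8, 0]

Each entry (A^⊗2)_ij equals the minimum over all length-2 walks i = v_0 → v_1 → … → v_2 = j of Σ_t A[v_t][v_{t+1}]. For example, for (i, j) = (0, 2) we minimise over 3 possible intermediate vertex sequences; the minimum is 3, attained along the walk 0 → 2 → 2.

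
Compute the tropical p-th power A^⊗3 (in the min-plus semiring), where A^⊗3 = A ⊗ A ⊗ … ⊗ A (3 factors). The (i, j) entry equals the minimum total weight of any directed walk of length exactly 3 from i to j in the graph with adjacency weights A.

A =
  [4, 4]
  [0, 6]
A^⊗3 =
  [8, 8]
  [4, 8]

Each entry (A^⊗3)_ij equals the minimum over all length-3 walks i = v_0 → v_1 → … → v_3 = j of Σ_t A[v_t][v_{t+1}]. For example, for (i, j) = (0, 1) we minimise over 4 possible intermediate vertex sequences; the minimum is 8, attained along the walk 0 → 1 → 0 → 1.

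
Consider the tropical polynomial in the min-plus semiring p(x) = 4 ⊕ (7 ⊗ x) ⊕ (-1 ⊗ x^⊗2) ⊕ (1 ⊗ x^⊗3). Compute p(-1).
p(-1) = -3

A tropical monomial a ⊗ x^⊗i evaluates to a + i · x. Evaluating each term at x = -1:
  Term 0 contributes 4 + 0 · -1 = 4
  Term 1 contributes 7 + 1 · -1 = 6
  Term 2 contributes -1 + 2 · -1 = -3
  Term 3 contributes 1 + 3 · -1 = -2
p(-1) = ⊕ of these = min[4, 6, -3, -2] = -3.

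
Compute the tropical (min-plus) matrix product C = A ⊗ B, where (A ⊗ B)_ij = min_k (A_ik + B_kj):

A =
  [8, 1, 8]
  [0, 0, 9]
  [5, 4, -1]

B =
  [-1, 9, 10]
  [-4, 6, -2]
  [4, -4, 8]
A ⊗ B =
  [-3, 4, -1]
  [-4, 5, -2]
  [0, -5, 2]

Apply the min-plus product entry-by-entry:
  C[0][0] = min over k of (A[0][0] + B[0][0] = 8 + -1 = 7, A[0][1] + B[1][0] = 1 + -4 = -3, A[0][2] + B[2][0] = 8 + 4 = 12) = -3 (attained at k = 1)
  C[0][1] = min over k of (A[0][0] + B[0][1] = 8 + 9 = 17, A[0][1] + B[1][1] = 1 + 6 = 7, A[0][2] + B[2][1] = 8 + -4 = 4) = 4 (attained at k = 2)
  C[0][2] = min over k of (A[0][0] + B[0][2] = 8 + 10 = 18, A[0][1] + B[1][2] = 1 + -2 = -1, A[0][2] + B[2][2] = 8 + 8 = 16) = -1 (attained at k = 1)
  C[1][0] = min over k of (A[1][0] + B[0][0] = 0 + -1 = -1, A[1][1] + B[1][0] = 0 + -4 = -4, A[1][2] + B[2][0] = 9 + 4 = 13) = -4 (attained at k = 1)
  C[1][1] = min over k of (A[1][0] + B[0][1] = 0 + 9 = 9, A[1][1] + B[1][1] = 0 + 6 = 6, A[1][2] + B[2][1] = 9 + -4 = 5) = 5 (attained at k = 2)
  C[1][2] = min over k of (A[1][0] + B[0][2] = 0 + 10 = 10, A[1][1] + B[1][2] = 0 + -2 = -2, A[1][2] + B[2][2] = 9 + 8 = 17) = -2 (attained at k = 1)
  C[2][0] = min over k of (A[2][0] + B[0][0] = 5 + -1 = 4, A[2][1] + B[1][0] = 4 + -4 = 0, A[2][2] + B[2][0] = -1 + 4 = 3) = 0 (attained at k = 1)
  C[2][1] = min over k of (A[2][0] + B[0][1] = 5 + 9 = 14, A[2][1] + B[1][1] = 4 + 6 = 10, A[2][2] + B[2][1] = -1 + -4 = -5) = -5 (attained at k = 2)
  C[2][2] = min over k of (A[2][0] + B[0][2] = 5 + 10 = 15, A[2][1] + B[1][2] = 4 + -2 = 2, A[2][2] + B[2][2] = -1 + 8 = 7) = 2 (attained at k = 1)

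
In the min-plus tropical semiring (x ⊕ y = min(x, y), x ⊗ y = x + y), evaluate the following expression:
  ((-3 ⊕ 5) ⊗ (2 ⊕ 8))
((-3 ⊕ 5) ⊗ (2 ⊕ 8)) = -1

Expand innermost to outermost. Recall ⊕ takes the minimum of its arguments and ⊗ takes their sum. Working out the expression ((-3 ⊕ 5) ⊗ (2 ⊕ 8)) gives -1.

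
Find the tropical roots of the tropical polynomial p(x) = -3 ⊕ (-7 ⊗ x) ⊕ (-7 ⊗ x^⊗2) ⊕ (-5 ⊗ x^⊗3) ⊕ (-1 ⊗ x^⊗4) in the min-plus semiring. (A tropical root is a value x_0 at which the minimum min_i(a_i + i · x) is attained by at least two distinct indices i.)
Roots: {-4, -2, 0, 4}

Each tropical root is a break point of the lower envelope of the lines y = a_i + i · x (there are 5 lines, with slopes 0, 1, ..., 4). Only the lines that attain the minimum somewhere contribute to roots; other lines are dominated. Here the surviving (envelope) indices are i = 4, i = 3, i = 2, i = 1, i = 0.
Intersections between consecutive envelope lines give the roots: for adjacent envelope indices i < j the intersection is x = (a_i − a_j) / (j − i). Reading off the sorted break points: {-4, -2, 0, 4}.
Verification: at each break x_0, at least two indices attain the minimum of min_i(a_i + i · x_0).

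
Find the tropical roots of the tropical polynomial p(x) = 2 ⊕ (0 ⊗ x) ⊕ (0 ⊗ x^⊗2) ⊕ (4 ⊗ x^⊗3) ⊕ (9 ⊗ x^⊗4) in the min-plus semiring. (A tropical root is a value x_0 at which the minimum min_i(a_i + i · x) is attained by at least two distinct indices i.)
Roots: {-5, -4, 0, 2}

Each tropical root is a break point of the lower envelope of the lines y = a_i + i · x (there are 5 lines, with slopes 0, 1, ..., 4). Only the lines that attain the minimum somewhere contribute to roots; other lines are dominated. Here the surviving (envelope) indices are i = 4, i = 3, i = 2, i = 1, i = 0.
Intersections between consecutive envelope lines give the roots: for adjacent envelope indices i < j the intersection is x = (a_i − a_j) / (j − i). Reading off the sorted break points: {-5, -4, 0, 2}.
Verification: at each break x_0, at least two indices attain the minimum of min_i(a_i + i · x_0).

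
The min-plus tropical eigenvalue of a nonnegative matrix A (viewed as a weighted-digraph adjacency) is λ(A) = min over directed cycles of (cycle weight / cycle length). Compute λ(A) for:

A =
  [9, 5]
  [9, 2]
λ(A) = 2

Enumerate directed cycles and compute their means (weight / length). Sample:
  cycle 0 → 0: weight = 9, length = 1, mean = 9/1 ≈ 9.000
  cycle 1 → 1: weight = 2, length = 1, mean = 2/1 ≈ 2.000
  cycle 0 → 1 → 0: weight = 14, length = 2, mean = 14/2 ≈ 7.000
  cycle 1 → 0 → 1: weight = 14, length = 2, mean = 14/2 ≈ 7.000
Minimum mean = 2.000, attained e.g. along the cycle 1 → 1 with weight 2 and length 1. So λ(A) = 2/1 = 2.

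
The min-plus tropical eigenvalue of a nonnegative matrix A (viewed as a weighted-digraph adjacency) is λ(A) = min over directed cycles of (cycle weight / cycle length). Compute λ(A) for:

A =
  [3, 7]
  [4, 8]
λ(A) = 3

Enumerate directed cycles and compute their means (weight / length). Sample:
  cycle 0 → 0: weight = 3, length = 1, mean = 3/1 ≈ 3.000
  cycle 1 → 1: weight = 8, length = 1, mean = 8/1 ≈ 8.000
  cycle 0 → 1 → 0: weight = 11, length = 2, mean = 11/2 ≈ 5.500
  cycle 1 → 0 → 1: weight = 11, length = 2, mean = 11/2 ≈ 5.500
Minimum mean = 3.000, attained e.g. along the cycle 0 → 0 with weight 3 and length 1. So λ(A) = 3/1 = 3.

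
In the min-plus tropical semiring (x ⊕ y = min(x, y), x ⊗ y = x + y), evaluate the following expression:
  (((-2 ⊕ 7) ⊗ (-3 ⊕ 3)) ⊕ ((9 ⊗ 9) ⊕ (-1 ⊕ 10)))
(((-2 ⊕ 7) ⊗ (-3 ⊕ 3)) ⊕ ((9 ⊗ 9) ⊕ (-1 ⊕ 10))) = -5

Expand innermost to outermost. Recall ⊕ takes the minimum of its arguments and ⊗ takes their sum. Working out the expression (((-2 ⊕ 7) ⊗ (-3 ⊕ 3)) ⊕ ((9 ⊗ 9) ⊕ (-1 ⊕ 10))) gives -5.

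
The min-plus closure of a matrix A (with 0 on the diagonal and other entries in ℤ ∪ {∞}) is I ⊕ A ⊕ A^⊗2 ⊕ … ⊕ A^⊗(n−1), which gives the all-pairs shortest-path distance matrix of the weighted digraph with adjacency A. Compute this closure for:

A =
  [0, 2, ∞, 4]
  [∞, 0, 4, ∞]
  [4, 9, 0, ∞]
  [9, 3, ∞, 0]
Closure =
  [0, 2, 6, 4]
  [8, 0, 4, 12]
  [4, 6, 0, 8]
  [9, 3, 7, 0]

This is the Floyd-Warshall all-pairs shortest-path computation. For each intermediate vertex k = 0, 1, …, 3, update dist[i][j] ← min(dist[i][j], dist[i][k] + dist[k][j]). The final matrix gives, for each (i, j), the minimum total weight of any directed path from i to j (possibly empty when i = j).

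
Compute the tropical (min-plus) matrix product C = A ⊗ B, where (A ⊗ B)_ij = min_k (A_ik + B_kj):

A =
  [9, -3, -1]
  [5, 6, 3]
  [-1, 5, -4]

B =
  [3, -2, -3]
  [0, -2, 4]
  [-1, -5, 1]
A ⊗ B =
  [-3, -6, 0]
  [2, -2, 2]
  [-5, -9, -4]

Apply the min-plus product entry-by-entry:
  C[0][0] = min over k of (A[0][0] + B[0][0] = 9 + 3 = 12, A[0][1] + B[1][0] = -3 + 0 = -3, A[0][2] + B[2][0] = -1 + -1 = -2) = -3 (attained at k = 1)
  C[0][1] = min over k of (A[0][0] + B[0][1] = 9 + -2 = 7, A[0][1] + B[1][1] = -3 + -2 = -5, A[0][2] + B[2][1] = -1 + -5 = -6) = -6 (attained at k = 2)
  C[0][2] = min over k of (A[0][0] + B[0][2] = 9 + -3 = 6, A[0][1] + B[1][2] = -3 + 4 = 1, A[0][2] + B[2][2] = -1 + 1 = 0) = 0 (attained at k = 2)
  C[1][0] = min over k of (A[1][0] + B[0][0] = 5 + 3 = 8, A[1][1] + B[1][0] = 6 + 0 = 6, A[1][2] + B[2][0] = 3 + -1 = 2) = 2 (attained at k = 2)
  C[1][1] = min over k of (A[1][0] + B[0][1] = 5 + -2 = 3, A[1][1] + B[1][1] = 6 + -2 = 4, A[1][2] + B[2][1] = 3 + -5 = -2) = -2 (attained at k = 2)
  C[1][2] = min over k of (A[1][0] + B[0][2] = 5 + -3 = 2, A[1][1] + B[1][2] = 6 + 4 = 10, A[1][2] + B[2][2] = 3 + 1 = 4) = 2 (attained at k = 0)
  C[2][0] = min over k of (A[2][0] + B[0][0] = -1 + 3 = 2, A[2][1] + B[1][0] = 5 + 0 = 5, A[2][2] + B[2][0] = -4 + -1 = -5) = -5 (attained at k = 2)
  C[2][1] = min over k of (A[2][0] + B[0][1] = -1 + -2 = -3, A[2][1] + B[1][1] = 5 + -2 = 3, A[2][2] + B[2][1] = -4 + -5 = -9) = -9 (attained at k = 2)
  C[2][2] = min over k of (A[2][0] + B[0][2] = -1 + -3 = -4, A[2][1] + B[1][2] = 5 + 4 = 9, A[2][2] + B[2][2] = -4 + 1 = -3) = -4 (attained at k = 0)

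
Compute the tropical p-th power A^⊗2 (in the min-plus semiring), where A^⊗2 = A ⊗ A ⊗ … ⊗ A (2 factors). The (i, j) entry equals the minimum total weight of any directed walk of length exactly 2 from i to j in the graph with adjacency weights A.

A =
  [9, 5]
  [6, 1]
A^⊗2 =
  [11, 6]
  [7, 2]

Each entry (A^⊗2)_ij equals the minimum over all length-2 walks i = v_0 → v_1 → … → v_2 = j of Σ_t A[v_t][v_{t+1}]. For example, for (i, j) = (0, 1) we minimise over 2 possible intermediate vertex sequences; the minimum is 6, attained along the walk 0 → 1 → 1.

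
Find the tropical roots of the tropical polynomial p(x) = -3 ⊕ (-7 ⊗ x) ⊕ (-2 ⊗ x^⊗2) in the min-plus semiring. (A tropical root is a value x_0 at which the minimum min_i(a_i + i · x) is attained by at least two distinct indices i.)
Roots: {-5, 4}

Each tropical root is a break point of the lower envelope of the lines y = a_i + i · x (there are 3 lines, with slopes 0, 1, ..., 2). Only the lines that attain the minimum somewhere contribute to roots; other lines are dominated. Here the surviving (envelope) indices are i = 2, i = 1, i = 0.
Intersections between consecutive envelope lines give the roots: for adjacent envelope indices i < j the intersection is x = (a_i − a_j) / (j − i). Reading off the sorted break points: {-5, 4}.
Verification: at each break x_0, at least two indices attain the minimum of min_i(a_i + i · x_0).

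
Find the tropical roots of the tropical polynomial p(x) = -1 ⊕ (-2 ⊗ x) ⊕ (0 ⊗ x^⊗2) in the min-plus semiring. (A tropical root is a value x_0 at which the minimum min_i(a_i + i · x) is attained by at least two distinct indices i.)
Roots: {-2, 1}

Each tropical root is a break point of the lower envelope of the lines y = a_i + i · x (there are 3 lines, with slopes 0, 1, ..., 2). Only the lines that attain the minimum somewhere contribute to roots; other lines are dominated. Here the surviving (envelope) indices are i = 2, i = 1, i = 0.
Intersections between consecutive envelope lines give the roots: for adjacent envelope indices i < j the intersection is x = (a_i − a_j) / (j − i). Reading off the sorted break points: {-2, 1}.
Verification: at each break x_0, at least two indices attain the minimum of min_i(a_i + i · x_0).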